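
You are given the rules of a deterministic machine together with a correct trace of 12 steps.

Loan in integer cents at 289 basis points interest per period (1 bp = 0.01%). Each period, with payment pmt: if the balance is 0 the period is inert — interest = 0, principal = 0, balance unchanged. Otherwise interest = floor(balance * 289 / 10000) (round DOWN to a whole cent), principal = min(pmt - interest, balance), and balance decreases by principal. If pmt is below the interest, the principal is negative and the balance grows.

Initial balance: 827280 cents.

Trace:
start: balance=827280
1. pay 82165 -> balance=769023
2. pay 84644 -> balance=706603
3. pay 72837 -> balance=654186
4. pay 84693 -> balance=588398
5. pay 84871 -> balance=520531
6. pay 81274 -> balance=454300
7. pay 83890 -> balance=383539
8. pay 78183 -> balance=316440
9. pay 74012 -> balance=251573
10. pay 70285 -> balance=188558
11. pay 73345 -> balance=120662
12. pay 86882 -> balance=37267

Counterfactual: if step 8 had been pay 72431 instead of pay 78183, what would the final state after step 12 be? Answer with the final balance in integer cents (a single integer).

43713

(re-executing from step 8 with the substitution; state before step 8: balance=383539)
8. pay 72431 -> balance=322192
9. pay 74012 -> balance=257491
10. pay 70285 -> balance=194647
11. pay 73345 -> balance=126927
12. pay 86882 -> balance=43713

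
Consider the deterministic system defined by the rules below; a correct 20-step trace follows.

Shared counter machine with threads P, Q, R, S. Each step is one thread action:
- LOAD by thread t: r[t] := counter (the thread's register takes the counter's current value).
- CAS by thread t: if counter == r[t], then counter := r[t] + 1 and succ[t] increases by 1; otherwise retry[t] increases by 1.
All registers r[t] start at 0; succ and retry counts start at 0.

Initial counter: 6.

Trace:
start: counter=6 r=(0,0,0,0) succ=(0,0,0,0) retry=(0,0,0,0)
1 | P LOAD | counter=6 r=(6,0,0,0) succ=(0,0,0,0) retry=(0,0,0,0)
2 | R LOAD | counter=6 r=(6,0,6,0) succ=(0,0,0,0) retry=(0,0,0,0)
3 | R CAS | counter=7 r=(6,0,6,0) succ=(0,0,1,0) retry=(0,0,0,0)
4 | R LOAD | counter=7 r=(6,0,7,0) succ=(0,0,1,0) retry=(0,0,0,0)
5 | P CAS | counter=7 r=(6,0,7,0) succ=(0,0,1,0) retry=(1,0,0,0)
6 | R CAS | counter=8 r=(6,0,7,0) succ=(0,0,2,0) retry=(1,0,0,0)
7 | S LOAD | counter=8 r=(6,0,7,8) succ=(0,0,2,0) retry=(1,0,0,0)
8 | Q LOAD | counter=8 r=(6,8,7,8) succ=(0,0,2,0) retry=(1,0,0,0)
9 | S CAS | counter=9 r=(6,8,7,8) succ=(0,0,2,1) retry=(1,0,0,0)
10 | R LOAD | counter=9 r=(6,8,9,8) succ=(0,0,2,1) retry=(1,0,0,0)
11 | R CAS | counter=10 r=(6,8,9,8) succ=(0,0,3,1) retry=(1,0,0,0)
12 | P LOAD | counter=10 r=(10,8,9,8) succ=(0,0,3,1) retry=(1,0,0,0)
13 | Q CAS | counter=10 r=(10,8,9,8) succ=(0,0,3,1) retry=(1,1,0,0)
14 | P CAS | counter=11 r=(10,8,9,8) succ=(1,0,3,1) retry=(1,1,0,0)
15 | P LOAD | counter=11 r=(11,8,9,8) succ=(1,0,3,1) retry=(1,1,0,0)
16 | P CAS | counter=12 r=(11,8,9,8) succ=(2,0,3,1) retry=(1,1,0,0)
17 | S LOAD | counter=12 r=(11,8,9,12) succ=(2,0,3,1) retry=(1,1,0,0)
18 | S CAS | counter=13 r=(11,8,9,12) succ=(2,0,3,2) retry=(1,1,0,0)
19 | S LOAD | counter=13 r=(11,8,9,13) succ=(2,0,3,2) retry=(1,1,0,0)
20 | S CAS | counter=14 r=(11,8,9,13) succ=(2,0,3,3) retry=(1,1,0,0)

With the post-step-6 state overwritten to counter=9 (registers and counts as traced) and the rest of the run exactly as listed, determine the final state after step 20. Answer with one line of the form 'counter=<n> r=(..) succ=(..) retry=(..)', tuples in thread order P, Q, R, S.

state after step 6 := counter=9 r=(6,0,7,0) succ=(0,0,2,0) retry=(1,0,0,0)
7 | S LOAD | counter=9 r=(6,0,7,9) succ=(0,0,2,0) retry=(1,0,0,0)
8 | Q LOAD | counter=9 r=(6,9,7,9) succ=(0,0,2,0) retry=(1,0,0,0)
9 | S CAS | counter=10 r=(6,9,7,9) succ=(0,0,2,1) retry=(1,0,0,0)
10 | R LOAD | counter=10 r=(6,9,10,9) succ=(0,0,2,1) retry=(1,0,0,0)
11 | R CAS | counter=11 r=(6,9,10,9) succ=(0,0,3,1) retry=(1,0,0,0)
12 | P LOAD | counter=11 r=(11,9,10,9) succ=(0,0,3,1) retry=(1,0,0,0)
13 | Q CAS | counter=11 r=(11,9,10,9) succ=(0,0,3,1) retry=(1,1,0,0)
14 | P CAS | counter=12 r=(11,9,10,9) succ=(1,0,3,1) retry=(1,1,0,0)
15 | P LOAD | counter=12 r=(12,9,10,9) succ=(1,0,3,1) retry=(1,1,0,0)
16 | P CAS | counter=13 r=(12,9,10,9) succ=(2,0,3,1) retry=(1,1,0,0)
17 | S LOAD | counter=13 r=(12,9,10,13) succ=(2,0,3,1) retry=(1,1,0,0)
18 | S CAS | counter=14 r=(12,9,10,13) succ=(2,0,3,2) retry=(1,1,0,0)
19 | S LOAD | counter=14 r=(12,9,10,14) succ=(2,0,3,2) retry=(1,1,0,0)
20 | S CAS | counter=15 r=(12,9,10,14) succ=(2,0,3,3) retry=(1,1,0,0)

counter=15 r=(12,9,10,14) succ=(2,0,3,3) retry=(1,1,0,0)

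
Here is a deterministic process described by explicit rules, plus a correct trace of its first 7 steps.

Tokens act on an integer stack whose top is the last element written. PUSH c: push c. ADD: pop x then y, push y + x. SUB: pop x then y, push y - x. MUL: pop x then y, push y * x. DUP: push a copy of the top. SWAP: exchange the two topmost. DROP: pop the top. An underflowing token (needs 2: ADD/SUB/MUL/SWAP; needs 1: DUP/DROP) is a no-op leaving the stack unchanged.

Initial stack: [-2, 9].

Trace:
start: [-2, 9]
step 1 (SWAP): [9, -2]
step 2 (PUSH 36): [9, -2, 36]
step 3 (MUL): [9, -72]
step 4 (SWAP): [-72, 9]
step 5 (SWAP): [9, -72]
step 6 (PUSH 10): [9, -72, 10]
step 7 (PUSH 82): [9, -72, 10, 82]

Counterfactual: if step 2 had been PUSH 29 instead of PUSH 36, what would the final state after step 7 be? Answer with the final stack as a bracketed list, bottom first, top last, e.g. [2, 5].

[9, -58, 10, 82]

(re-executing from step 2 with the substitution; state before step 2: [9, -2])
step 2 (PUSH 29): [9, -2, 29]
step 3 (MUL): [9, -58]
step 4 (SWAP): [-58, 9]
step 5 (SWAP): [9, -58]
step 6 (PUSH 10): [9, -58, 10]
step 7 (PUSH 82): [9, -58, 10, 82]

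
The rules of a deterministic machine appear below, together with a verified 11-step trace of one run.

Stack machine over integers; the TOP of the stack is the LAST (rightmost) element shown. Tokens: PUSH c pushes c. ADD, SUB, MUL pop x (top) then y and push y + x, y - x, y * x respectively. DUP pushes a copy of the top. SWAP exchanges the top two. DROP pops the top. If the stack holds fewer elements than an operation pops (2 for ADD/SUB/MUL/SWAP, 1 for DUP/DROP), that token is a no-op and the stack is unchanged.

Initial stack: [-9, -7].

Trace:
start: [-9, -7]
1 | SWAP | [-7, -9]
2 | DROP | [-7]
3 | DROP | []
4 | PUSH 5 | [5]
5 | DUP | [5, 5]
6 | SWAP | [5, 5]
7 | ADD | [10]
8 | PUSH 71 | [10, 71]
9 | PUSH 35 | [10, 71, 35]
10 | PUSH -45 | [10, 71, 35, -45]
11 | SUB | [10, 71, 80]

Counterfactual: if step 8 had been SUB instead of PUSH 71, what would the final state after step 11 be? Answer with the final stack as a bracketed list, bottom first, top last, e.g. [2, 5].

(re-executing from step 8 with the substitution; state before step 8: [10])
8 | SUB | [10]
9 | PUSH 35 | [10, 35]
10 | PUSH -45 | [10, 35, -45]
11 | SUB | [10, 80]

[10, 80]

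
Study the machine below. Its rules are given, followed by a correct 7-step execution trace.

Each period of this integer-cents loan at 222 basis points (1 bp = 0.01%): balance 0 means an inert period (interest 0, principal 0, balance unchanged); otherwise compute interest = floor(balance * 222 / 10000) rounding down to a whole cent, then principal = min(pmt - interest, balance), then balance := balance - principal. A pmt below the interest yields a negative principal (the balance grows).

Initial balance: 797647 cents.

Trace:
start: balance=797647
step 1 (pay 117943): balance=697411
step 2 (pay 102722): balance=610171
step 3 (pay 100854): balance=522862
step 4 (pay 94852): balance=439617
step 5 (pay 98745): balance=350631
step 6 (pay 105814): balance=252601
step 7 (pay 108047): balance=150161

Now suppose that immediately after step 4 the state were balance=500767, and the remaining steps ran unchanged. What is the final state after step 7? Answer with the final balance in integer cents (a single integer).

state after step 4 := balance=500767
step 5 (pay 98745): balance=413139
step 6 (pay 105814): balance=316496
step 7 (pay 108047): balance=215475

215475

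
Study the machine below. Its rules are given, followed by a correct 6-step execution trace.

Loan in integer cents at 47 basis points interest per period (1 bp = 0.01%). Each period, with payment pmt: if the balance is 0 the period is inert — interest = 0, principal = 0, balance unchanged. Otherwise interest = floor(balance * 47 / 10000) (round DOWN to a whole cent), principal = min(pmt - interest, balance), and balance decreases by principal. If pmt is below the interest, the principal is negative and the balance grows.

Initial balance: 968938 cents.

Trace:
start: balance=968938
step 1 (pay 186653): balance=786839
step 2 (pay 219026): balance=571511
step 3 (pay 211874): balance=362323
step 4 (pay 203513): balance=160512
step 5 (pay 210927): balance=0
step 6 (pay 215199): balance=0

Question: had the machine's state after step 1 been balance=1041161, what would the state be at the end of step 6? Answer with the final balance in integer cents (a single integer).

state after step 1 := balance=1041161
step 2 (pay 219026): balance=827028
step 3 (pay 211874): balance=619041
step 4 (pay 203513): balance=418437
step 5 (pay 210927): balance=209476
step 6 (pay 215199): balance=0

0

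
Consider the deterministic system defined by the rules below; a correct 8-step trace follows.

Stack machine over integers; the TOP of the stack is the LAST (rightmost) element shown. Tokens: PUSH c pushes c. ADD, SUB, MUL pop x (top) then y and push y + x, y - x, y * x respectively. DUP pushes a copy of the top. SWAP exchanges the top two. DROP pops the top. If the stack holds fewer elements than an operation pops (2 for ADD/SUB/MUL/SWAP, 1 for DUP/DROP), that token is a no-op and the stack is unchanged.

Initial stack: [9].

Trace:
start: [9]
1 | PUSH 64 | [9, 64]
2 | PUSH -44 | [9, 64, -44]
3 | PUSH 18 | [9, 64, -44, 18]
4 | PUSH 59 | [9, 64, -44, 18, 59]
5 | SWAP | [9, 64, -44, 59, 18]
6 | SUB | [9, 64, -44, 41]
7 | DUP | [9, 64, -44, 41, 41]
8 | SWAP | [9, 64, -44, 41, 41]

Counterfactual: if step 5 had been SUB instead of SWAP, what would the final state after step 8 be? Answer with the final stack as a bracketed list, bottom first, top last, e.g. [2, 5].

[9, 64, -3, -3]

(re-executing from step 5 with the substitution; state before step 5: [9, 64, -44, 18, 59])
5 | SUB | [9, 64, -44, -41]
6 | SUB | [9, 64, -3]
7 | DUP | [9, 64, -3, -3]
8 | SWAP | [9, 64, -3, -3]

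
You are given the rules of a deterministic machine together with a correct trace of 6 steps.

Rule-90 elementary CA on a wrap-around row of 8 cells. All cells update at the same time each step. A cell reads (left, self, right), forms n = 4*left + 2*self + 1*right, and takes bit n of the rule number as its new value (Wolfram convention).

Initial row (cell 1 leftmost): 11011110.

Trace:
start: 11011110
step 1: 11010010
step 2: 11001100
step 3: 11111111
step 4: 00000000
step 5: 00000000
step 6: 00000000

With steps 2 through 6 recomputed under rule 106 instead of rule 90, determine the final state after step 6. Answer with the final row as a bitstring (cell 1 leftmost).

11011111

(re-executing steps 2..6 under rule 106; state before step 2: 11010010)
step 2: 11100101
step 3: 00101011
step 4: 01010111
step 5: 10101101
step 6: 11011111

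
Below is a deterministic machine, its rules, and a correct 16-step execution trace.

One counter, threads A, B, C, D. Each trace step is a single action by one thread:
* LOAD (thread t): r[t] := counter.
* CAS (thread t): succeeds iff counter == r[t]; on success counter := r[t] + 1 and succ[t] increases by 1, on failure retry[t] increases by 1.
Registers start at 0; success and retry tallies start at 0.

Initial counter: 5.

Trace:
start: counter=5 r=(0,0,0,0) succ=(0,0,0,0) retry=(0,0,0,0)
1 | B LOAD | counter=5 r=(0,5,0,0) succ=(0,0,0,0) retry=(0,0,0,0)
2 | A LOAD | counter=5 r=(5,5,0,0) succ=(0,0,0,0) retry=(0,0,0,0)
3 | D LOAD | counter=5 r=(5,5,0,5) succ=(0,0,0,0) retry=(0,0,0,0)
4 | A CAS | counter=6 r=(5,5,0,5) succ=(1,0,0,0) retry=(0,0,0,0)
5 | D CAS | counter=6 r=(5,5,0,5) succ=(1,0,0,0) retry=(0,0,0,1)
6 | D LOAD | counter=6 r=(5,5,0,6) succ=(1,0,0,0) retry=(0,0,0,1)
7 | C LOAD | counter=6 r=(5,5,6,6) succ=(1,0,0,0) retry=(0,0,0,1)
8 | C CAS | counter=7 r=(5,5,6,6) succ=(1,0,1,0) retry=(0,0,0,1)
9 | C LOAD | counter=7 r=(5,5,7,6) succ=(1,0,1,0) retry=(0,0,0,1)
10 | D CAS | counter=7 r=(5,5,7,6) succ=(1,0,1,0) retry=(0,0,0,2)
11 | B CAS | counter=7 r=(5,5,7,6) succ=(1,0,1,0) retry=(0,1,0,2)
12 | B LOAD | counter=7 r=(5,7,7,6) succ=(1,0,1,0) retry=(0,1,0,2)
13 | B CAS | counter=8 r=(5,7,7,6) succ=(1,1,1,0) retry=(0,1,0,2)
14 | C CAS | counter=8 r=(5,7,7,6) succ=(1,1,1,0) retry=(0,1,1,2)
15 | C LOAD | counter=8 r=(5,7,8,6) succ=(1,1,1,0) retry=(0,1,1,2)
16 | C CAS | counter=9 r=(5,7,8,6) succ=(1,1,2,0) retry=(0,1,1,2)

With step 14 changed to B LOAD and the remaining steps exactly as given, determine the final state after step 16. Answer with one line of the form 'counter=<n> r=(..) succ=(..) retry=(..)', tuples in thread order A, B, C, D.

counter=9 r=(5,8,8,6) succ=(1,1,2,0) retry=(0,1,0,2)

(re-executing from step 14 with the substitution; state before step 14: counter=8 r=(5,7,7,6) succ=(1,1,1,0) retry=(0,1,0,2))
14 | B LOAD | counter=8 r=(5,8,7,6) succ=(1,1,1,0) retry=(0,1,0,2)
15 | C LOAD | counter=8 r=(5,8,8,6) succ=(1,1,1,0) retry=(0,1,0,2)
16 | C CAS | counter=9 r=(5,8,8,6) succ=(1,1,2,0) retry=(0,1,0,2)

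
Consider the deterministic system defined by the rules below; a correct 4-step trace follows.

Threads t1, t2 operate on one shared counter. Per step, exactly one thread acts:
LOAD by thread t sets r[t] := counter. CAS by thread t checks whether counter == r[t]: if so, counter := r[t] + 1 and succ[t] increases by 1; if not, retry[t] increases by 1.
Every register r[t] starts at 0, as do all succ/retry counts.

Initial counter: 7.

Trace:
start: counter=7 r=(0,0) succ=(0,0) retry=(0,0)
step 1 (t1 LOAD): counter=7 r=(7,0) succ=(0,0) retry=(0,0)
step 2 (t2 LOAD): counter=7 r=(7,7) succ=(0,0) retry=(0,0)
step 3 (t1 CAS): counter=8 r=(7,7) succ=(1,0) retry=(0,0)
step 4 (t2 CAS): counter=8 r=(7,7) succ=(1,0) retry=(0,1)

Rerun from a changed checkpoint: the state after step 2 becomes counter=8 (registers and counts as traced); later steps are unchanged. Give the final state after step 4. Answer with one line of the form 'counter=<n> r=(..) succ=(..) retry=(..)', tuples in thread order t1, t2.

state after step 2 := counter=8 r=(7,7) succ=(0,0) retry=(0,0)
step 3 (t1 CAS): counter=8 r=(7,7) succ=(0,0) retry=(1,0)
step 4 (t2 CAS): counter=8 r=(7,7) succ=(0,0) retry=(1,1)

counter=8 r=(7,7) succ=(0,0) retry=(1,1)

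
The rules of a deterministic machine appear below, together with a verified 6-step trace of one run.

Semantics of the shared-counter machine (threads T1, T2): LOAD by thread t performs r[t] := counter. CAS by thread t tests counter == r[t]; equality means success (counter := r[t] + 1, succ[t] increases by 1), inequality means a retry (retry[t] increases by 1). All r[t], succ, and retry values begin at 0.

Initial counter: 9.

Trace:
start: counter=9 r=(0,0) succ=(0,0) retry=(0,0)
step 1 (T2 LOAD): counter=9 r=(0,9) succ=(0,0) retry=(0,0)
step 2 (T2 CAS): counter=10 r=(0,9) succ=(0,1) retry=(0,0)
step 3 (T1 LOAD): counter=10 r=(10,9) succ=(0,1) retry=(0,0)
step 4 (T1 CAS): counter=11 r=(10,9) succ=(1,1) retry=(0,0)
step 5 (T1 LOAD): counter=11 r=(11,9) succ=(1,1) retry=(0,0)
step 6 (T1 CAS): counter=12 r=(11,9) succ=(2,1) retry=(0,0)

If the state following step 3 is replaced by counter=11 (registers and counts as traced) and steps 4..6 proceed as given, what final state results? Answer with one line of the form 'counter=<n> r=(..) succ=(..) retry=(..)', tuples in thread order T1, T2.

counter=12 r=(11,9) succ=(1,1) retry=(1,0)

state after step 3 := counter=11 r=(10,9) succ=(0,1) retry=(0,0)
step 4 (T1 CAS): counter=11 r=(10,9) succ=(0,1) retry=(1,0)
step 5 (T1 LOAD): counter=11 r=(11,9) succ=(0,1) retry=(1,0)
step 6 (T1 CAS): counter=12 r=(11,9) succ=(1,1) retry=(1,0)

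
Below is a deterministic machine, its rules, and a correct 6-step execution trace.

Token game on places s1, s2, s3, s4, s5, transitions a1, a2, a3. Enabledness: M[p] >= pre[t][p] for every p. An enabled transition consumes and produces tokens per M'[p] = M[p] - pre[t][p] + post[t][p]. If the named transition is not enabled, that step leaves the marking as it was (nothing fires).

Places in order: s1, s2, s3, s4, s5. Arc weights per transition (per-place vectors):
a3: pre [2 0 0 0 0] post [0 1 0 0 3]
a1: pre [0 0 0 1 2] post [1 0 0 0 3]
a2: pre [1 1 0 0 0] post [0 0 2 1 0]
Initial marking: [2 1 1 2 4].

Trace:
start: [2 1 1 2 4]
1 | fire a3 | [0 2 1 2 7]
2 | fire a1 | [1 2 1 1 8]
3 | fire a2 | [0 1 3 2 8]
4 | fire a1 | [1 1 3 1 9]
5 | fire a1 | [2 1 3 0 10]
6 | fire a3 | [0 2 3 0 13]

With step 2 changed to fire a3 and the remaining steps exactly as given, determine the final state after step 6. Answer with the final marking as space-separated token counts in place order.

0 3 1 0 12

(re-executing from step 2 with the substitution; state before step 2: [0 2 1 2 7])
2 | fire a3 | [0 2 1 2 7]
3 | fire a2 | [0 2 1 2 7]
4 | fire a1 | [1 2 1 1 8]
5 | fire a1 | [2 2 1 0 9]
6 | fire a3 | [0 3 1 0 12]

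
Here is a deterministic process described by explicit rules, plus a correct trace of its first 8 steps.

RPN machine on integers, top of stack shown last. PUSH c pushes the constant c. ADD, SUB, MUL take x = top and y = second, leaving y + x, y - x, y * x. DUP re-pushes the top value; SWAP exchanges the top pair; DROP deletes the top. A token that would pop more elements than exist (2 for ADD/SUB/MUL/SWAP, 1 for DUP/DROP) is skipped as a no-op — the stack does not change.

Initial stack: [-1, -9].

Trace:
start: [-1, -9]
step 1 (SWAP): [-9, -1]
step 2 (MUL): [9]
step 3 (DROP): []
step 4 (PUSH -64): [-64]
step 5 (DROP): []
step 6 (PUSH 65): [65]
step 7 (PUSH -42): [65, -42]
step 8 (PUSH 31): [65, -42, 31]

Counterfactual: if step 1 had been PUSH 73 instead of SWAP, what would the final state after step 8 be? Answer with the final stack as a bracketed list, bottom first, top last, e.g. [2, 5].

(re-executing from step 1 with the substitution; state before step 1: [-1, -9])
step 1 (PUSH 73): [-1, -9, 73]
step 2 (MUL): [-1, -657]
step 3 (DROP): [-1]
step 4 (PUSH -64): [-1, -64]
step 5 (DROP): [-1]
step 6 (PUSH 65): [-1, 65]
step 7 (PUSH -42): [-1, 65, -42]
step 8 (PUSH 31): [-1, 65, -42, 31]

[-1, 65, -42, 31]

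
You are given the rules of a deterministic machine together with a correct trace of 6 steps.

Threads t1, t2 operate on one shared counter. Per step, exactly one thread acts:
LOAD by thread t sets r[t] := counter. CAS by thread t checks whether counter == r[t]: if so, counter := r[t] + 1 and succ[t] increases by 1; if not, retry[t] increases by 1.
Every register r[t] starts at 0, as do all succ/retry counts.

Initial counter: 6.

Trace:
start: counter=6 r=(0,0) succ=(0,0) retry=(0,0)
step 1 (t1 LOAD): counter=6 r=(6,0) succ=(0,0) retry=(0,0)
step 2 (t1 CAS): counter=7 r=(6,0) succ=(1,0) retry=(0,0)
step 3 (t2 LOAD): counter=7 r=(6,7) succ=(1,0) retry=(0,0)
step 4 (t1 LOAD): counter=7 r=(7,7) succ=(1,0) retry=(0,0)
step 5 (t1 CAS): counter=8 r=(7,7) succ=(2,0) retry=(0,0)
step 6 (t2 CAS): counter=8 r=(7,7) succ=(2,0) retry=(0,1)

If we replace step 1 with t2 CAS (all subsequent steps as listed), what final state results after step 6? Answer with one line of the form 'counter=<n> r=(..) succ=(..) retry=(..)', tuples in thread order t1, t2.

counter=7 r=(6,6) succ=(1,0) retry=(1,2)

(re-executing from step 1 with the substitution; state before step 1: counter=6 r=(0,0) succ=(0,0) retry=(0,0))
step 1 (t2 CAS): counter=6 r=(0,0) succ=(0,0) retry=(0,1)
step 2 (t1 CAS): counter=6 r=(0,0) succ=(0,0) retry=(1,1)
step 3 (t2 LOAD): counter=6 r=(0,6) succ=(0,0) retry=(1,1)
step 4 (t1 LOAD): counter=6 r=(6,6) succ=(0,0) retry=(1,1)
step 5 (t1 CAS): counter=7 r=(6,6) succ=(1,0) retry=(1,1)
step 6 (t2 CAS): counter=7 r=(6,6) succ=(1,0) retry=(1,2)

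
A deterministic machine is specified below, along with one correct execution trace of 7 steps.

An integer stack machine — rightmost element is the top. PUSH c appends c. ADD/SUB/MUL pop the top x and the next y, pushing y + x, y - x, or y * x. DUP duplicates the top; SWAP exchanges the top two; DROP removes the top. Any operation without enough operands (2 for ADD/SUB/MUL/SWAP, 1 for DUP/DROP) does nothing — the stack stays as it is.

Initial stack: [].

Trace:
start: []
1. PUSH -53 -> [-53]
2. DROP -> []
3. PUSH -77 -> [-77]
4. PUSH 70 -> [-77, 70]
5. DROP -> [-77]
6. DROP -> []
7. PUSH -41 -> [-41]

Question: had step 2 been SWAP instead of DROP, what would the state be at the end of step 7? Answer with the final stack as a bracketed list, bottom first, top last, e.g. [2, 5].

(re-executing from step 2 with the substitution; state before step 2: [-53])
2. SWAP -> [-53]
3. PUSH -77 -> [-53, -77]
4. PUSH 70 -> [-53, -77, 70]
5. DROP -> [-53, -77]
6. DROP -> [-53]
7. PUSH -41 -> [-53, -41]

[-53, -41]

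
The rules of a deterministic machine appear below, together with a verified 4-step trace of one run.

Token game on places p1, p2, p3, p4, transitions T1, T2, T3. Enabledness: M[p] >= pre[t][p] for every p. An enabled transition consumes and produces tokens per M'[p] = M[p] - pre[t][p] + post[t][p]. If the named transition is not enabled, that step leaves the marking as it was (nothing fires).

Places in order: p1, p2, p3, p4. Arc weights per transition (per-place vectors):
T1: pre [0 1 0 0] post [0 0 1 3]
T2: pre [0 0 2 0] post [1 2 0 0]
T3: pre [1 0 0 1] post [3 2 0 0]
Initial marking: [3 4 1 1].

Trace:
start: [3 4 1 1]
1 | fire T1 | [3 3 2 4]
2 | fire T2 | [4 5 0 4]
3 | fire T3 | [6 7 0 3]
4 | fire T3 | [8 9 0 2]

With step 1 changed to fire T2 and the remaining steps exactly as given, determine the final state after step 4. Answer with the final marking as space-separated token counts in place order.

5 6 1 0

(re-executing from step 1 with the substitution; state before step 1: [3 4 1 1])
1 | fire T2 | [3 4 1 1]
2 | fire T2 | [3 4 1 1]
3 | fire T3 | [5 6 1 0]
4 | fire T3 | [5 6 1 0]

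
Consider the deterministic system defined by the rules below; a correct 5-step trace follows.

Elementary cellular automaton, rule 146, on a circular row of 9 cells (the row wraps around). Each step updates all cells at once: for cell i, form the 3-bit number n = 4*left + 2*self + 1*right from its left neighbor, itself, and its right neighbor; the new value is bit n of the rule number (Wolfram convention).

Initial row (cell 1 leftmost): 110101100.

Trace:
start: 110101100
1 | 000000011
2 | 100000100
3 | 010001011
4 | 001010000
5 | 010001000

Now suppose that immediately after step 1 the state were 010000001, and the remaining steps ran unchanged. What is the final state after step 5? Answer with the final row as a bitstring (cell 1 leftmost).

000100100

state after step 1 := 010000001
2 | 001000010
3 | 010100101
4 | 000011000
5 | 000100100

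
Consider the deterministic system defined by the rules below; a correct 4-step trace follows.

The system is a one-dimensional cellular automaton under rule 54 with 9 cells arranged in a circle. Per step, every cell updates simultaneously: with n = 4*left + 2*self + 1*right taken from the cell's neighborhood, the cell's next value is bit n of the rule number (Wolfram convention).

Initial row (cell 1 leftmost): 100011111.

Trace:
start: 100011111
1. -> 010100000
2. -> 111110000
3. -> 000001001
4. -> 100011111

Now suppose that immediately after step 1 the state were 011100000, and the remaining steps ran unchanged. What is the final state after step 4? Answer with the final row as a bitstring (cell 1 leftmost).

001000110

state after step 1 := 011100000
2. -> 100010000
3. -> 110111001
4. -> 001000110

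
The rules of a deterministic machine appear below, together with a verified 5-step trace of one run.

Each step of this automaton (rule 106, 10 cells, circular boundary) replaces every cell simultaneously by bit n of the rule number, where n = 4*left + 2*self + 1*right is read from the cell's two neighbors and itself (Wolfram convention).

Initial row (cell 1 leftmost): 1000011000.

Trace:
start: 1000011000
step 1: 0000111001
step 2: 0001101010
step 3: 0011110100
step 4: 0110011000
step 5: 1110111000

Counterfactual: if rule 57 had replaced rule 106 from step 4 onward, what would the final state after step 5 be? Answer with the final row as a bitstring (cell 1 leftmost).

0101100110

(re-executing steps 4..5 under rule 57; state before step 4: 0011110100)
step 4: 1010001011
step 5: 0101100110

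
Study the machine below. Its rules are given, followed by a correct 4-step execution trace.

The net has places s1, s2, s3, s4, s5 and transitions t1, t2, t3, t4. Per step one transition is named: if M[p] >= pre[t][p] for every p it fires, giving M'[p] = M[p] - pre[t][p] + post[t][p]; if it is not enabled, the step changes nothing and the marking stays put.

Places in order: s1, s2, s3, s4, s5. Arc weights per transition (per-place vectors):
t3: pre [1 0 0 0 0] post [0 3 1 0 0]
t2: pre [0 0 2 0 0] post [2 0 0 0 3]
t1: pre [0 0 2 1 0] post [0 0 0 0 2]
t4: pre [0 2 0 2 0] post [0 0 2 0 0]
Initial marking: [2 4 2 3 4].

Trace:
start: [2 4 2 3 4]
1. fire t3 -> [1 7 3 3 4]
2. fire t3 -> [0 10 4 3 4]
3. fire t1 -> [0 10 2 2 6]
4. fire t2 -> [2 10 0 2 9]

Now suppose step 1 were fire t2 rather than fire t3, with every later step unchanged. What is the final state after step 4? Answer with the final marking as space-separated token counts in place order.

3 7 1 3 7

(re-executing from step 1 with the substitution; state before step 1: [2 4 2 3 4])
1. fire t2 -> [4 4 0 3 7]
2. fire t3 -> [3 7 1 3 7]
3. fire t1 -> [3 7 1 3 7]
4. fire t2 -> [3 7 1 3 7]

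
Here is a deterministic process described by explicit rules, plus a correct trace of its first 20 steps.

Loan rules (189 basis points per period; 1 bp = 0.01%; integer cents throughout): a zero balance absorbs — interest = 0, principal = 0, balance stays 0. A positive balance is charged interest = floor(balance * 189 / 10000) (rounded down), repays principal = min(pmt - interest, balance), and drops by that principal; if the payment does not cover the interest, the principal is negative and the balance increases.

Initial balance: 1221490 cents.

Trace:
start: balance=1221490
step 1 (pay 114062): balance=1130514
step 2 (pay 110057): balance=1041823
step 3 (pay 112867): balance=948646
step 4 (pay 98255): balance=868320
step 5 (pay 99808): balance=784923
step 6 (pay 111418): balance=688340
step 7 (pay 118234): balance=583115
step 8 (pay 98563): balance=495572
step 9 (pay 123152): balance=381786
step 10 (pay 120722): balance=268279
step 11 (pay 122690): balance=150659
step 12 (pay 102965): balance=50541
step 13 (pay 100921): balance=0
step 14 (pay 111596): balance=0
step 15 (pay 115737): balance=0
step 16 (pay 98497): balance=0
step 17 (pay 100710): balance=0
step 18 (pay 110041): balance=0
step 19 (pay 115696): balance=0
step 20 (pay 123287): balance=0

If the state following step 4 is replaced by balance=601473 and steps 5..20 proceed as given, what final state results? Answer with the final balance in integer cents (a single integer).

0

state after step 4 := balance=601473
step 5 (pay 99808): balance=513032
step 6 (pay 111418): balance=411310
step 7 (pay 118234): balance=300849
step 8 (pay 98563): balance=207972
step 9 (pay 123152): balance=88750
step 10 (pay 120722): balance=0
step 11 (pay 122690): balance=0
step 12 (pay 102965): balance=0
step 13 (pay 100921): balance=0
step 14 (pay 111596): balance=0
step 15 (pay 115737): balance=0
step 16 (pay 98497): balance=0
step 17 (pay 100710): balance=0
step 18 (pay 110041): balance=0
step 19 (pay 115696): balance=0
step 20 (pay 123287): balance=0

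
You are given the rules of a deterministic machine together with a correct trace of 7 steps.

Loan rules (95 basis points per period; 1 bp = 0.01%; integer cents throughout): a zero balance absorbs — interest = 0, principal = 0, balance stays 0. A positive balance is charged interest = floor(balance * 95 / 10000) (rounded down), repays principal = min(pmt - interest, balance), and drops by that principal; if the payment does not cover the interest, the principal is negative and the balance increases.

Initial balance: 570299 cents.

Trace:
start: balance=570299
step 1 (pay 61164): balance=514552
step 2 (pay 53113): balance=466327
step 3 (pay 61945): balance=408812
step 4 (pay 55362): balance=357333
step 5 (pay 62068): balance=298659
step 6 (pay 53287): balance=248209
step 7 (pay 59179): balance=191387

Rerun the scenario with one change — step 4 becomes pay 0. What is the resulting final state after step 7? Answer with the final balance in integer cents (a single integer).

(re-executing from step 4 with the substitution; state before step 4: balance=408812)
step 4 (pay 0): balance=412695
step 5 (pay 62068): balance=354547
step 6 (pay 53287): balance=304628
step 7 (pay 59179): balance=248342

248342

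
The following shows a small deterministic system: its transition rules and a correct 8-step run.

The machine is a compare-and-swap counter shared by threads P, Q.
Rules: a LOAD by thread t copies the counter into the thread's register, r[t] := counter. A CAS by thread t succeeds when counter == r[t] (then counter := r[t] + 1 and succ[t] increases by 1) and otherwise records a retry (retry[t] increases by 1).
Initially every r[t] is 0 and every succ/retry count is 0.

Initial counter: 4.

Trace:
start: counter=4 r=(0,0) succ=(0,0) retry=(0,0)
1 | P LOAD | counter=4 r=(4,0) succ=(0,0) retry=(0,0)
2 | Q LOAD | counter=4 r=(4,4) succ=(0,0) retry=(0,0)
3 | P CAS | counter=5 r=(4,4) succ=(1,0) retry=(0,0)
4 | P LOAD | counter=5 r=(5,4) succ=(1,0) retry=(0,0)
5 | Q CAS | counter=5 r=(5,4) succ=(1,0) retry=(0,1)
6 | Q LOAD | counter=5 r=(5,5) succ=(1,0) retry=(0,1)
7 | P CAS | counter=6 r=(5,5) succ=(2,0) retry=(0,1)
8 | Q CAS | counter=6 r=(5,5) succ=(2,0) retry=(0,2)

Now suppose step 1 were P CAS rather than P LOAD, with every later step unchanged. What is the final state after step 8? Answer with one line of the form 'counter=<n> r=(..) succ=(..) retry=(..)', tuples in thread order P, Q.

(re-executing from step 1 with the substitution; state before step 1: counter=4 r=(0,0) succ=(0,0) retry=(0,0))
1 | P CAS | counter=4 r=(0,0) succ=(0,0) retry=(1,0)
2 | Q LOAD | counter=4 r=(0,4) succ=(0,0) retry=(1,0)
3 | P CAS | counter=4 r=(0,4) succ=(0,0) retry=(2,0)
4 | P LOAD | counter=4 r=(4,4) succ=(0,0) retry=(2,0)
5 | Q CAS | counter=5 r=(4,4) succ=(0,1) retry=(2,0)
6 | Q LOAD | counter=5 r=(4,5) succ=(0,1) retry=(2,0)
7 | P CAS | counter=5 r=(4,5) succ=(0,1) retry=(3,0)
8 | Q CAS | counter=6 r=(4,5) succ=(0,2) retry=(3,0)

counter=6 r=(4,5) succ=(0,2) retry=(3,0)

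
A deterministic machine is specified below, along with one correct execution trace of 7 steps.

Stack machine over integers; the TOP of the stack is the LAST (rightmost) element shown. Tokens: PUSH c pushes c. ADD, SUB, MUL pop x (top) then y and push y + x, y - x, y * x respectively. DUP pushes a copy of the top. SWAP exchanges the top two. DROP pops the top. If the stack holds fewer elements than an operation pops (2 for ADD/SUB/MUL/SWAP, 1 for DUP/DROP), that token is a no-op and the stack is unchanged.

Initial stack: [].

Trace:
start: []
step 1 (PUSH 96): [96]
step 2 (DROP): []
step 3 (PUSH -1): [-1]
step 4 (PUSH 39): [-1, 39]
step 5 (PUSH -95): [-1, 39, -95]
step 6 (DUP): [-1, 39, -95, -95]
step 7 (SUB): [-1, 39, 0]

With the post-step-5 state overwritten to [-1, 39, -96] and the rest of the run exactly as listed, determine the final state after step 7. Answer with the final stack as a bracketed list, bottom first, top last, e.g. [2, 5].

state after step 5 := [-1, 39, -96]
step 6 (DUP): [-1, 39, -96, -96]
step 7 (SUB): [-1, 39, 0]

[-1, 39, 0]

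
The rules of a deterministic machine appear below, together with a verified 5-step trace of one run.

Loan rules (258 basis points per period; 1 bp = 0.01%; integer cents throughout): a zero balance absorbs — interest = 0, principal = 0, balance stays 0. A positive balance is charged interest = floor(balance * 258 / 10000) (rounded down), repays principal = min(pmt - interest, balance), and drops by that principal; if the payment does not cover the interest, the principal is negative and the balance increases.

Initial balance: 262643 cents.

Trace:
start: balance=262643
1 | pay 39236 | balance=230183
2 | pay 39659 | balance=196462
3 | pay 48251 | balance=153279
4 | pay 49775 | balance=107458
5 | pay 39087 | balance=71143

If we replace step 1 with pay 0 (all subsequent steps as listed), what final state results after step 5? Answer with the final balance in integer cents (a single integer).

(re-executing from step 1 with the substitution; state before step 1: balance=262643)
1 | pay 0 | balance=269419
2 | pay 39659 | balance=236711
3 | pay 48251 | balance=194567
4 | pay 49775 | balance=149811
5 | pay 39087 | balance=114589

114589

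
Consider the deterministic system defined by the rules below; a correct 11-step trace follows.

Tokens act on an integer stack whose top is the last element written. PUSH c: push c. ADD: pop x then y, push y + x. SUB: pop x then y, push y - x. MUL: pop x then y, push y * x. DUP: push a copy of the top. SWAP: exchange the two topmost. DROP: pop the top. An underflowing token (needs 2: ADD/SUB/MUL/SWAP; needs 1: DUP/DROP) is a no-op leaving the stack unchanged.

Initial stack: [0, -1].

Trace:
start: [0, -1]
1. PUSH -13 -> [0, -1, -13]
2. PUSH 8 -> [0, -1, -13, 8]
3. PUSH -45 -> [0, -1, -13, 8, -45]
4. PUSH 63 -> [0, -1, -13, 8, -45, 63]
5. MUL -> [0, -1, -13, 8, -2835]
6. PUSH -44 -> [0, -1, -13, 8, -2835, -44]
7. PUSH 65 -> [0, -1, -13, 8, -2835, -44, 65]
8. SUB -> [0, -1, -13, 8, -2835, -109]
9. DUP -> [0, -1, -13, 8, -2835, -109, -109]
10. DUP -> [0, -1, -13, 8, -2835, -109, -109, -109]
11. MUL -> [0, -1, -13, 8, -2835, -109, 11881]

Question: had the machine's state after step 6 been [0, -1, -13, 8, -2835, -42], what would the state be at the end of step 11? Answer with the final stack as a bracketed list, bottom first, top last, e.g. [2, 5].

state after step 6 := [0, -1, -13, 8, -2835, -42]
7. PUSH 65 -> [0, -1, -13, 8, -2835, -42, 65]
8. SUB -> [0, -1, -13, 8, -2835, -107]
9. DUP -> [0, -1, -13, 8, -2835, -107, -107]
10. DUP -> [0, -1, -13, 8, -2835, -107, -107, -107]
11. MUL -> [0, -1, -13, 8, -2835, -107, 11449]

[0, -1, -13, 8, -2835, -107, 11449]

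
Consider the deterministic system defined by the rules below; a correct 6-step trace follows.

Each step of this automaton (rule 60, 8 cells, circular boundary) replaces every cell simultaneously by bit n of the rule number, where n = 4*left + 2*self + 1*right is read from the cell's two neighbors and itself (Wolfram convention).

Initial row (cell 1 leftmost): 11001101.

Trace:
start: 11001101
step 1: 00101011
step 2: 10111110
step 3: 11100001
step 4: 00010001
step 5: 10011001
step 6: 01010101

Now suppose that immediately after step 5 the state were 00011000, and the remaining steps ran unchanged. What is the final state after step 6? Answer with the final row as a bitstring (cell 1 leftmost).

state after step 5 := 00011000
step 6: 00010100

00010100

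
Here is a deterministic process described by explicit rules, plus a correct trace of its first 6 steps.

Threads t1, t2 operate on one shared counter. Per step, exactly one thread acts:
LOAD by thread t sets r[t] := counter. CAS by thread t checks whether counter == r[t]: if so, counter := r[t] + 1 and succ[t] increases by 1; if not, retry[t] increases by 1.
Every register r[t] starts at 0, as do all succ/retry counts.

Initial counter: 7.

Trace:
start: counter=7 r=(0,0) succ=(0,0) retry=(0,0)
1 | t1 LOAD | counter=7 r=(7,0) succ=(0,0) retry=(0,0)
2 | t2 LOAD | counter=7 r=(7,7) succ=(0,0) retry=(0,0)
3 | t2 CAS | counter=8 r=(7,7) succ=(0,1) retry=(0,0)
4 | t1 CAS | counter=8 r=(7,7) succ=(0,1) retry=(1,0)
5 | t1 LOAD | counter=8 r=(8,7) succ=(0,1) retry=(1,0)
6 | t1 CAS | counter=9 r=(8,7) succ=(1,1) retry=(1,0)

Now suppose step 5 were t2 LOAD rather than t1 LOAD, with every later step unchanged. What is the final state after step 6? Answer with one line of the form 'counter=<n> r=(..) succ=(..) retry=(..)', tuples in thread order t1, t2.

counter=8 r=(7,8) succ=(0,1) retry=(2,0)

(re-executing from step 5 with the substitution; state before step 5: counter=8 r=(7,7) succ=(0,1) retry=(1,0))
5 | t2 LOAD | counter=8 r=(7,8) succ=(0,1) retry=(1,0)
6 | t1 CAS | counter=8 r=(7,8) succ=(0,1) retry=(2,0)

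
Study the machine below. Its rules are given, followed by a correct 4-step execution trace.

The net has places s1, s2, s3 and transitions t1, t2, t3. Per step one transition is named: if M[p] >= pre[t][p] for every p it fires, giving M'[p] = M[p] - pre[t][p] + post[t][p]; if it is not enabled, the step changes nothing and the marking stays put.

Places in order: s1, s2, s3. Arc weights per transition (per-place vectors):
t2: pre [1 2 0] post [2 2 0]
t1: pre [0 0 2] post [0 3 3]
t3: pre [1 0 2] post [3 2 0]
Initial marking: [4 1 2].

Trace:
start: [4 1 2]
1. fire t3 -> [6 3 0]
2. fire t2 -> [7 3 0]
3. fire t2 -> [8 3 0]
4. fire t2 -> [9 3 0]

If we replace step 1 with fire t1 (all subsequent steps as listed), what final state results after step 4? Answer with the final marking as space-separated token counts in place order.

7 4 3

(re-executing from step 1 with the substitution; state before step 1: [4 1 2])
1. fire t1 -> [4 4 3]
2. fire t2 -> [5 4 3]
3. fire t2 -> [6 4 3]
4. fire t2 -> [7 4 3]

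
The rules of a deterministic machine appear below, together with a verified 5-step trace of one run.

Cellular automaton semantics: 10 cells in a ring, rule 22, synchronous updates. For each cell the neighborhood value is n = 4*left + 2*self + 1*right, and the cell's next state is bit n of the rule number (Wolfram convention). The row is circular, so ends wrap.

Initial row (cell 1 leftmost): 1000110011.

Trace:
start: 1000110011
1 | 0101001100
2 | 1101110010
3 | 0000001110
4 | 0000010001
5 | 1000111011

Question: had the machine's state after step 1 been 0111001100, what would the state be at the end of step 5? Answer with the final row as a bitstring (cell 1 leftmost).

0010001000

state after step 1 := 0111001100
2 | 1000110010
3 | 1101001110
4 | 0001110000
5 | 0010001000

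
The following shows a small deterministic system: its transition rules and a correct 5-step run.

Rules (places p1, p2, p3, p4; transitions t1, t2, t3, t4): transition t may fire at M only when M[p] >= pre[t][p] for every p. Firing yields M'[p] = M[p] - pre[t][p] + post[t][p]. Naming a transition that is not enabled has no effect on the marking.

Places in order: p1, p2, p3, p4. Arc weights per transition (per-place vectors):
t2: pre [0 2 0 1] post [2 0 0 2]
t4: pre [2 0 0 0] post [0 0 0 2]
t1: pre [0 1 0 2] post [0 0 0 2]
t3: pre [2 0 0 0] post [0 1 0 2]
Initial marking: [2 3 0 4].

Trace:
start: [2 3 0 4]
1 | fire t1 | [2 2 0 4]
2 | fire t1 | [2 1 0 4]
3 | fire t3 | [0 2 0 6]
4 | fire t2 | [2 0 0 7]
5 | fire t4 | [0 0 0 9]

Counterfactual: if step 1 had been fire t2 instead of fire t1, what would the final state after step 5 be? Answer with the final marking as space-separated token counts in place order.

(re-executing from step 1 with the substitution; state before step 1: [2 3 0 4])
1 | fire t2 | [4 1 0 5]
2 | fire t1 | [4 0 0 5]
3 | fire t3 | [2 1 0 7]
4 | fire t2 | [2 1 0 7]
5 | fire t4 | [0 1 0 9]

0 1 0 9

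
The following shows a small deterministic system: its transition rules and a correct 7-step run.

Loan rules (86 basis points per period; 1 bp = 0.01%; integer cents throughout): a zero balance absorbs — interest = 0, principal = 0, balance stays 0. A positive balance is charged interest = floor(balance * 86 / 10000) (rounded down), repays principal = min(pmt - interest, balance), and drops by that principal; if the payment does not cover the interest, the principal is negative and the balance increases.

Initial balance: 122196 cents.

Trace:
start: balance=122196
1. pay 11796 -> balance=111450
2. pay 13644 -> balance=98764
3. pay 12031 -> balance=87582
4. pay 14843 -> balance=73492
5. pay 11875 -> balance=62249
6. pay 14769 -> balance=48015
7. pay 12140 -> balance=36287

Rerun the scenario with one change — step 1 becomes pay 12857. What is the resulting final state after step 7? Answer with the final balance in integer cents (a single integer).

35169

(re-executing from step 1 with the substitution; state before step 1: balance=122196)
1. pay 12857 -> balance=110389
2. pay 13644 -> balance=97694
3. pay 12031 -> balance=86503
4. pay 14843 -> balance=72403
5. pay 11875 -> balance=61150
6. pay 14769 -> balance=46906
7. pay 12140 -> balance=35169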